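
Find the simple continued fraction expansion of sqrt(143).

Write x_i = (sqrt(143) + m_i)/d_i with (m_0, d_0) = (0, 1). a_0 = floor(sqrt(143)) = 11, since 11^2 = 121 <= 143 < 144 = 12^2.
Iterate m_{i+1} = d_i*a_i - m_i, d_{i+1} = (143 - m_{i+1}^2)/d_i, a_{i+1} = floor((a_0 + m_{i+1})/d_{i+1}):
  m_1 = 1*11 - 0 = 11, d_1 = (143 - 11^2)/1 = 22/1 = 22, a_1 = floor((11 + 11)/22) = 1.
  m_2 = 22*1 - 11 = 11, d_2 = (143 - 11^2)/22 = 22/22 = 1, a_2 = floor((11 + 11)/1) = 22.
  m_3 = 1*22 - 11 = 11, d_3 = (143 - 11^2)/1 = 22/1 = 22: (m_3, d_3) = (m_1, d_1) = (11, 22), so from here the quotients repeat a_1, a_2; the period length is 2.
Hence the expansion of sqrt(143) is a_0 = 11 followed by the repeating block 1, 22 (period 2).

[11; (1, 22)]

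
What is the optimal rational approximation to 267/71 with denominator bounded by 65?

Expand x = 267/71 as a continued fraction with the Euclidean algorithm:
  267 = 3*71 + 54, so a_0 = 3.
  71 = 1*54 + 17, so a_1 = 1.
  54 = 3*17 + 3, so a_2 = 3.
  17 = 5*3 + 2, so a_3 = 5.
  3 = 1*2 + 1, so a_4 = 1.
  2 = 2*1 + 0, so a_5 = 2.
so x = [3; 1, 3, 5, 1, 2].
Convergents (p_i = a_i*p_{i-1} + p_{i-2}, q_i = a_i*q_{i-1} + q_{i-2} with p_{-2}=0, p_{-1}=1, q_{-2}=1, q_{-1}=0), until the denominator exceeds 65:
  i=0: a_0=3, p_0 = 3*1 + 0 = 3, q_0 = 3*0 + 1 = 1.
  i=1: a_1=1, p_1 = 1*3 + 1 = 4, q_1 = 1*1 + 0 = 1.
  i=2: a_2=3, p_2 = 3*4 + 3 = 15, q_2 = 3*1 + 1 = 4.
  i=3: a_3=5, p_3 = 5*15 + 4 = 79, q_3 = 5*4 + 1 = 21.
  i=4: a_4=1, p_4 = 1*79 + 15 = 94, q_4 = 1*21 + 4 = 25.
  i=5: a_5=2, p_5 = 2*94 + 79 = 267, q_5 = 2*25 + 21 = 71.
q_5 = 71 > 65, so the last convergent with denominator <= 65 is p_4/q_4 = 94/25.
The closest fraction with denominator <= 65 is either p_4/q_4 or the intermediate fraction (k*p_4 + p_3)/(k*q_4 + q_3) with the largest k >= 1 whose denominator stays <= 65; these approach x as k grows, and every other convergent or intermediate fraction in range is farther away.
Largest k: floor((65 - q_3)/q_4) = floor((65 - 21)/25) = 1.
That gives (1*94 + 79)/(1*25 + 21) = 173/46.
Compare the errors: |x - 94/25| = |267*25 - 94*71|/(71*25) = 1/1775, and |x - 173/46| = |267*46 - 173*71|/(71*46) = 1/3266.
Cross-multiplying, 1*1775 = 1775 < 3266 = 1*3266, so 1/3266 is smaller: the intermediate fraction 173/46 is closer to x than 94/25.

173/46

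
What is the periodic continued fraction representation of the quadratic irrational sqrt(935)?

Write x_i = (sqrt(935) + m_i)/d_i with (m_0, d_0) = (0, 1). a_0 = floor(sqrt(935)) = 30, since 30^2 = 900 <= 935 < 961 = 31^2.
Iterate m_{i+1} = d_i*a_i - m_i, d_{i+1} = (935 - m_{i+1}^2)/d_i, a_{i+1} = floor((a_0 + m_{i+1})/d_{i+1}):
  m_1 = 1*30 - 0 = 30, d_1 = (935 - 30^2)/1 = 35/1 = 35, a_1 = floor((30 + 30)/35) = 1.
  m_2 = 35*1 - 30 = 5, d_2 = (935 - 5^2)/35 = 910/35 = 26, a_2 = floor((30 + 5)/26) = 1.
  m_3 = 26*1 - 5 = 21, d_3 = (935 - 21^2)/26 = 494/26 = 19, a_3 = floor((30 + 21)/19) = 2.
  m_4 = 19*2 - 21 = 17, d_4 = (935 - 17^2)/19 = 646/19 = 34, a_4 = floor((30 + 17)/34) = 1.
  m_5 = 34*1 - 17 = 17, d_5 = (935 - 17^2)/34 = 646/34 = 19, a_5 = floor((30 + 17)/19) = 2.
  m_6 = 19*2 - 17 = 21, d_6 = (935 - 21^2)/19 = 494/19 = 26, a_6 = floor((30 + 21)/26) = 1.
  m_7 = 26*1 - 21 = 5, d_7 = (935 - 5^2)/26 = 910/26 = 35, a_7 = floor((30 + 5)/35) = 1.
  m_8 = 35*1 - 5 = 30, d_8 = (935 - 30^2)/35 = 35/35 = 1, a_8 = floor((30 + 30)/1) = 60.
  m_9 = 1*60 - 30 = 30, d_9 = (935 - 30^2)/1 = 35/1 = 35: (m_9, d_9) = (m_1, d_1) = (30, 35), so from here the quotients repeat a_1, ..., a_8; the period length is 8.
Hence the expansion of sqrt(935) is a_0 = 30 followed by the repeating block 1, 1, 2, 1, 2, 1, 1, 60 (period 8).

[30; (1, 1, 2, 1, 2, 1, 1, 60)]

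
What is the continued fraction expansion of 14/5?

[2; 1, 4]

Run the Euclidean algorithm on 14 and 5; the successive quotients are the partial quotients a_0, a_1, ... (each step inverts the fractional part left over by the previous one):
  14 = 2*5 + 4, so a_0 = 2.
  5 = 1*4 + 1, so a_1 = 1.
  4 = 4*1 + 0, so a_2 = 4.
The remainder reaches 0 after 3 divisions, so the expansion has 3 partial quotients, read off in order.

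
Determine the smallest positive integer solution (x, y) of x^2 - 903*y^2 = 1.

First expand sqrt(903) as a continued fraction. With x_i = (sqrt(903) + m_i)/d_i and (m_0, d_0) = (0, 1): a_0 = floor(sqrt(903)) = 30, since 30^2 = 900 <= 903 < 961 = 31^2.
Iterate m_{i+1} = d_i*a_i - m_i, d_{i+1} = (903 - m_{i+1}^2)/d_i, a_{i+1} = floor((a_0 + m_{i+1})/d_{i+1}):
  m_1 = 1*30 - 0 = 30, d_1 = (903 - 30^2)/1 = 3/1 = 3, a_1 = floor((30 + 30)/3) = 20.
  m_2 = 3*20 - 30 = 30, d_2 = (903 - 30^2)/3 = 3/3 = 1, a_2 = floor((30 + 30)/1) = 60.
  m_3 = 1*60 - 30 = 30, d_3 = (903 - 30^2)/1 = 3/1 = 3: (m_3, d_3) = (m_1, d_1) = (30, 3), so from here the quotients repeat a_1, a_2; the period length is 2.
So sqrt(903) = [30; (20, 60)] with period length k = 2.
k is even, so the fundamental solution of x^2 - 903y^2 = 1 is (p_{k-1}, q_{k-1}) = (p_1, q_1); compute convergents through index 1.
Convergents (p_i = a_i*p_{i-1} + p_{i-2}, q_i = a_i*q_{i-1} + q_{i-2} with p_{-2}=0, p_{-1}=1, q_{-2}=1, q_{-1}=0):
  i=0: a_0=30, p_0 = 30*1 + 0 = 30, q_0 = 30*0 + 1 = 1.
  i=1: a_1=20, p_1 = 20*30 + 1 = 601, q_1 = 20*1 + 0 = 20.
Check: 601^2 - 903*20^2 = 361201 - 361200 = 1, so (x, y) = (601, 20) solves the equation, and by the theorem it is the least positive solution.

(x, y) = (601, 20)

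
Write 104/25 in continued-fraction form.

[4; 6, 4]

Run the Euclidean algorithm on 104 and 25; the successive quotients are the partial quotients a_0, a_1, ... (each step inverts the fractional part left over by the previous one):
  104 = 4*25 + 4, so a_0 = 4.
  25 = 6*4 + 1, so a_1 = 6.
  4 = 4*1 + 0, so a_2 = 4.
The remainder reaches 0 after 3 divisions, so the expansion has 3 partial quotients, read off in order.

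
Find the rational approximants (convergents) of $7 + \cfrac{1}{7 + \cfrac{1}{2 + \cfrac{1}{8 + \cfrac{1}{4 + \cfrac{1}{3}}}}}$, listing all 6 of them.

7/1, 50/7, 107/15, 906/127, 3731/523, 12099/1696

Using the convergent recurrence p_i = a_i*p_{i-1} + p_{i-2}, q_i = a_i*q_{i-1} + q_{i-2} with p_{-2}=0, p_{-1}=1, q_{-2}=1, q_{-1}=0:
  i=0: a_0=7, p_0 = 7*1 + 0 = 7, q_0 = 7*0 + 1 = 1.
  i=1: a_1=7, p_1 = 7*7 + 1 = 50, q_1 = 7*1 + 0 = 7.
  i=2: a_2=2, p_2 = 2*50 + 7 = 107, q_2 = 2*7 + 1 = 15.
  i=3: a_3=8, p_3 = 8*107 + 50 = 906, q_3 = 8*15 + 7 = 127.
  i=4: a_4=4, p_4 = 4*906 + 107 = 3731, q_4 = 4*127 + 15 = 523.
  i=5: a_5=3, p_5 = 3*3731 + 906 = 12099, q_5 = 3*523 + 127 = 1696.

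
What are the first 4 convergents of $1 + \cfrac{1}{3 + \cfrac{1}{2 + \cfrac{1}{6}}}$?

1/1, 4/3, 9/7, 58/45

Using the convergent recurrence p_i = a_i*p_{i-1} + p_{i-2}, q_i = a_i*q_{i-1} + q_{i-2} with p_{-2}=0, p_{-1}=1, q_{-2}=1, q_{-1}=0:
  i=0: a_0=1, p_0 = 1*1 + 0 = 1, q_0 = 1*0 + 1 = 1.
  i=1: a_1=3, p_1 = 3*1 + 1 = 4, q_1 = 3*1 + 0 = 3.
  i=2: a_2=2, p_2 = 2*4 + 1 = 9, q_2 = 2*3 + 1 = 7.
  i=3: a_3=6, p_3 = 6*9 + 4 = 58, q_3 = 6*7 + 3 = 45.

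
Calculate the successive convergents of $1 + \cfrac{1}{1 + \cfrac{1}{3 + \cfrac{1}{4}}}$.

Using the convergent recurrence p_i = a_i*p_{i-1} + p_{i-2}, q_i = a_i*q_{i-1} + q_{i-2} with p_{-2}=0, p_{-1}=1, q_{-2}=1, q_{-1}=0:
  i=0: a_0=1, p_0 = 1*1 + 0 = 1, q_0 = 1*0 + 1 = 1.
  i=1: a_1=1, p_1 = 1*1 + 1 = 2, q_1 = 1*1 + 0 = 1.
  i=2: a_2=3, p_2 = 3*2 + 1 = 7, q_2 = 3*1 + 1 = 4.
  i=3: a_3=4, p_3 = 4*7 + 2 = 30, q_3 = 4*4 + 1 = 17.

1/1, 2/1, 7/4, 30/17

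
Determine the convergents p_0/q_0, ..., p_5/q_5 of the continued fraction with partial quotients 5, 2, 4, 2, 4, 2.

Using the convergent recurrence p_i = a_i*p_{i-1} + p_{i-2}, q_i = a_i*q_{i-1} + q_{i-2} with p_{-2}=0, p_{-1}=1, q_{-2}=1, q_{-1}=0:
  i=0: a_0=5, p_0 = 5*1 + 0 = 5, q_0 = 5*0 + 1 = 1.
  i=1: a_1=2, p_1 = 2*5 + 1 = 11, q_1 = 2*1 + 0 = 2.
  i=2: a_2=4, p_2 = 4*11 + 5 = 49, q_2 = 4*2 + 1 = 9.
  i=3: a_3=2, p_3 = 2*49 + 11 = 109, q_3 = 2*9 + 2 = 20.
  i=4: a_4=4, p_4 = 4*109 + 49 = 485, q_4 = 4*20 + 9 = 89.
  i=5: a_5=2, p_5 = 2*485 + 109 = 1079, q_5 = 2*89 + 20 = 198.

5/1, 11/2, 49/9, 109/20, 485/89, 1079/198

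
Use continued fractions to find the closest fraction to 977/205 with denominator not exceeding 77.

224/47

Expand x = 977/205 as a continued fraction with the Euclidean algorithm:
  977 = 4*205 + 157, so a_0 = 4.
  205 = 1*157 + 48, so a_1 = 1.
  157 = 3*48 + 13, so a_2 = 3.
  48 = 3*13 + 9, so a_3 = 3.
  13 = 1*9 + 4, so a_4 = 1.
  9 = 2*4 + 1, so a_5 = 2.
  4 = 4*1 + 0, so a_6 = 4.
so x = [4; 1, 3, 3, 1, 2, 4].
Convergents (p_i = a_i*p_{i-1} + p_{i-2}, q_i = a_i*q_{i-1} + q_{i-2} with p_{-2}=0, p_{-1}=1, q_{-2}=1, q_{-1}=0), until the denominator exceeds 77:
  i=0: a_0=4, p_0 = 4*1 + 0 = 4, q_0 = 4*0 + 1 = 1.
  i=1: a_1=1, p_1 = 1*4 + 1 = 5, q_1 = 1*1 + 0 = 1.
  i=2: a_2=3, p_2 = 3*5 + 4 = 19, q_2 = 3*1 + 1 = 4.
  i=3: a_3=3, p_3 = 3*19 + 5 = 62, q_3 = 3*4 + 1 = 13.
  i=4: a_4=1, p_4 = 1*62 + 19 = 81, q_4 = 1*13 + 4 = 17.
  i=5: a_5=2, p_5 = 2*81 + 62 = 224, q_5 = 2*17 + 13 = 47.
  i=6: a_6=4, p_6 = 4*224 + 81 = 977, q_6 = 4*47 + 17 = 205.
q_6 = 205 > 77, so the last convergent with denominator <= 77 is p_5/q_5 = 224/47.
The closest fraction with denominator <= 77 is either p_5/q_5 or the intermediate fraction (k*p_5 + p_4)/(k*q_5 + q_4) with the largest k >= 1 whose denominator stays <= 77; these approach x as k grows, and every other convergent or intermediate fraction in range is farther away.
Largest k: floor((77 - q_4)/q_5) = floor((77 - 17)/47) = 1.
That gives (1*224 + 81)/(1*47 + 17) = 305/64.
Compare the errors: |x - 224/47| = |977*47 - 224*205|/(205*47) = 1/9635, and |x - 305/64| = |977*64 - 305*205|/(205*64) = 3/13120.
Cross-multiplying, 1*13120 = 13120 < 28905 = 3*9635, so 1/9635 is smaller: the convergent 224/47 is closer to x than 305/64.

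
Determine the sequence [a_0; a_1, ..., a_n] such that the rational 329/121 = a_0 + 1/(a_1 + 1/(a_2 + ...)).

Run the Euclidean algorithm on 329 and 121; the successive quotients are the partial quotients a_0, a_1, ... (each step inverts the fractional part left over by the previous one):
  329 = 2*121 + 87, so a_0 = 2.
  121 = 1*87 + 34, so a_1 = 1.
  87 = 2*34 + 19, so a_2 = 2.
  34 = 1*19 + 15, so a_3 = 1.
  19 = 1*15 + 4, so a_4 = 1.
  15 = 3*4 + 3, so a_5 = 3.
  4 = 1*3 + 1, so a_6 = 1.
  3 = 3*1 + 0, so a_7 = 3.
The remainder reaches 0 after 8 divisions, so the expansion has 8 partial quotients, read off in order.

[2; 1, 2, 1, 1, 3, 1, 3]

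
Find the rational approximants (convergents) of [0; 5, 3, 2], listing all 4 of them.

0/1, 1/5, 3/16, 7/37

Using the convergent recurrence p_i = a_i*p_{i-1} + p_{i-2}, q_i = a_i*q_{i-1} + q_{i-2} with p_{-2}=0, p_{-1}=1, q_{-2}=1, q_{-1}=0:
  i=0: a_0=0, p_0 = 0*1 + 0 = 0, q_0 = 0*0 + 1 = 1.
  i=1: a_1=5, p_1 = 5*0 + 1 = 1, q_1 = 5*1 + 0 = 5.
  i=2: a_2=3, p_2 = 3*1 + 0 = 3, q_2 = 3*5 + 1 = 16.
  i=3: a_3=2, p_3 = 2*3 + 1 = 7, q_3 = 2*16 + 5 = 37.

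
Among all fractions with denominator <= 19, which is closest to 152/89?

Expand x = 152/89 as a continued fraction with the Euclidean algorithm:
  152 = 1*89 + 63, so a_0 = 1.
  89 = 1*63 + 26, so a_1 = 1.
  63 = 2*26 + 11, so a_2 = 2.
  26 = 2*11 + 4, so a_3 = 2.
  11 = 2*4 + 3, so a_4 = 2.
  4 = 1*3 + 1, so a_5 = 1.
  3 = 3*1 + 0, so a_6 = 3.
so x = [1; 1, 2, 2, 2, 1, 3].
Convergents (p_i = a_i*p_{i-1} + p_{i-2}, q_i = a_i*q_{i-1} + q_{i-2} with p_{-2}=0, p_{-1}=1, q_{-2}=1, q_{-1}=0), until the denominator exceeds 19:
  i=0: a_0=1, p_0 = 1*1 + 0 = 1, q_0 = 1*0 + 1 = 1.
  i=1: a_1=1, p_1 = 1*1 + 1 = 2, q_1 = 1*1 + 0 = 1.
  i=2: a_2=2, p_2 = 2*2 + 1 = 5, q_2 = 2*1 + 1 = 3.
  i=3: a_3=2, p_3 = 2*5 + 2 = 12, q_3 = 2*3 + 1 = 7.
  i=4: a_4=2, p_4 = 2*12 + 5 = 29, q_4 = 2*7 + 3 = 17.
  i=5: a_5=1, p_5 = 1*29 + 12 = 41, q_5 = 1*17 + 7 = 24.
q_5 = 24 > 19, so the last convergent with denominator <= 19 is p_4/q_4 = 29/17.
The closest fraction with denominator <= 19 is either p_4/q_4 or the intermediate fraction (k*p_4 + p_3)/(k*q_4 + q_3) with the largest k >= 1 whose denominator stays <= 19; these approach x as k grows, and every other convergent or intermediate fraction in range is farther away.
Largest k: floor((19 - q_3)/q_4) = floor((19 - 7)/17) = 0.
Since k = 0, no intermediate fraction beyond p_4/q_4 has denominator <= 19, so the convergent 29/17 is the closest (its error is |152*17 - 29*89|/(89*17) = 3/1513).

29/17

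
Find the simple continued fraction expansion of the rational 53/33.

Run the Euclidean algorithm on 53 and 33; the successive quotients are the partial quotients a_0, a_1, ... (each step inverts the fractional part left over by the previous one):
  53 = 1*33 + 20, so a_0 = 1.
  33 = 1*20 + 13, so a_1 = 1.
  20 = 1*13 + 7, so a_2 = 1.
  13 = 1*7 + 6, so a_3 = 1.
  7 = 1*6 + 1, so a_4 = 1.
  6 = 6*1 + 0, so a_5 = 6.
The remainder reaches 0 after 6 divisions, so the expansion has 6 partial quotients, read off in order.

[1; 1, 1, 1, 1, 6]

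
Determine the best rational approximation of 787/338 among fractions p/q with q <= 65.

149/64

Expand x = 787/338 as a continued fraction with the Euclidean algorithm:
  787 = 2*338 + 111, so a_0 = 2.
  338 = 3*111 + 5, so a_1 = 3.
  111 = 22*5 + 1, so a_2 = 22.
  5 = 5*1 + 0, so a_3 = 5.
so x = [2; 3, 22, 5].
Convergents (p_i = a_i*p_{i-1} + p_{i-2}, q_i = a_i*q_{i-1} + q_{i-2} with p_{-2}=0, p_{-1}=1, q_{-2}=1, q_{-1}=0), until the denominator exceeds 65:
  i=0: a_0=2, p_0 = 2*1 + 0 = 2, q_0 = 2*0 + 1 = 1.
  i=1: a_1=3, p_1 = 3*2 + 1 = 7, q_1 = 3*1 + 0 = 3.
  i=2: a_2=22, p_2 = 22*7 + 2 = 156, q_2 = 22*3 + 1 = 67.
q_2 = 67 > 65, so the last convergent with denominator <= 65 is p_1/q_1 = 7/3.
The closest fraction with denominator <= 65 is either p_1/q_1 or the intermediate fraction (k*p_1 + p_0)/(k*q_1 + q_0) with the largest k >= 1 whose denominator stays <= 65; these approach x as k grows, and every other convergent or intermediate fraction in range is farther away.
Largest k: floor((65 - q_0)/q_1) = floor((65 - 1)/3) = 21.
That gives (21*7 + 2)/(21*3 + 1) = 149/64.
Compare the errors: |x - 7/3| = |787*3 - 7*338|/(338*3) = 5/1014, and |x - 149/64| = |787*64 - 149*338|/(338*64) = 6/21632.
Cross-multiplying, 6*1014 = 6084 < 108160 = 5*21632, so 6/21632 is smaller: the intermediate fraction 149/64 is closer to x than 7/3.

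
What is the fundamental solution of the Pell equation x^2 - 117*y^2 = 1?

(x, y) = (649, 60)

First expand sqrt(117) as a continued fraction. With x_i = (sqrt(117) + m_i)/d_i and (m_0, d_0) = (0, 1): a_0 = floor(sqrt(117)) = 10, since 10^2 = 100 <= 117 < 121 = 11^2.
Iterate m_{i+1} = d_i*a_i - m_i, d_{i+1} = (117 - m_{i+1}^2)/d_i, a_{i+1} = floor((a_0 + m_{i+1})/d_{i+1}):
  m_1 = 1*10 - 0 = 10, d_1 = (117 - 10^2)/1 = 17/1 = 17, a_1 = floor((10 + 10)/17) = 1.
  m_2 = 17*1 - 10 = 7, d_2 = (117 - 7^2)/17 = 68/17 = 4, a_2 = floor((10 + 7)/4) = 4.
  m_3 = 4*4 - 7 = 9, d_3 = (117 - 9^2)/4 = 36/4 = 9, a_3 = floor((10 + 9)/9) = 2.
  m_4 = 9*2 - 9 = 9, d_4 = (117 - 9^2)/9 = 36/9 = 4, a_4 = floor((10 + 9)/4) = 4.
  m_5 = 4*4 - 9 = 7, d_5 = (117 - 7^2)/4 = 68/4 = 17, a_5 = floor((10 + 7)/17) = 1.
  m_6 = 17*1 - 7 = 10, d_6 = (117 - 10^2)/17 = 17/17 = 1, a_6 = floor((10 + 10)/1) = 20.
  m_7 = 1*20 - 10 = 10, d_7 = (117 - 10^2)/1 = 17/1 = 17: (m_7, d_7) = (m_1, d_1) = (10, 17), so from here the quotients repeat a_1, ..., a_6; the period length is 6.
So sqrt(117) = [10; (1, 4, 2, 4, 1, 20)] with period length k = 6.
k is even, so the fundamental solution of x^2 - 117y^2 = 1 is (p_{k-1}, q_{k-1}) = (p_5, q_5); compute convergents through index 5.
Convergents (p_i = a_i*p_{i-1} + p_{i-2}, q_i = a_i*q_{i-1} + q_{i-2} with p_{-2}=0, p_{-1}=1, q_{-2}=1, q_{-1}=0):
  i=0: a_0=10, p_0 = 10*1 + 0 = 10, q_0 = 10*0 + 1 = 1.
  i=1: a_1=1, p_1 = 1*10 + 1 = 11, q_1 = 1*1 + 0 = 1.
  i=2: a_2=4, p_2 = 4*11 + 10 = 54, q_2 = 4*1 + 1 = 5.
  i=3: a_3=2, p_3 = 2*54 + 11 = 119, q_3 = 2*5 + 1 = 11.
  i=4: a_4=4, p_4 = 4*119 + 54 = 530, q_4 = 4*11 + 5 = 49.
  i=5: a_5=1, p_5 = 1*530 + 119 = 649, q_5 = 1*49 + 11 = 60.
Check: 649^2 - 117*60^2 = 421201 - 421200 = 1, so (x, y) = (649, 60) solves the equation, and by the theorem it is the least positive solution.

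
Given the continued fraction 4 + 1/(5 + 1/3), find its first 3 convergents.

Using the convergent recurrence p_i = a_i*p_{i-1} + p_{i-2}, q_i = a_i*q_{i-1} + q_{i-2} with p_{-2}=0, p_{-1}=1, q_{-2}=1, q_{-1}=0:
  i=0: a_0=4, p_0 = 4*1 + 0 = 4, q_0 = 4*0 + 1 = 1.
  i=1: a_1=5, p_1 = 5*4 + 1 = 21, q_1 = 5*1 + 0 = 5.
  i=2: a_2=3, p_2 = 3*21 + 4 = 67, q_2 = 3*5 + 1 = 16.

4/1, 21/5, 67/16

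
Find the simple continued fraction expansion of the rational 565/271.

[2; 11, 1, 3, 1, 1, 2]

Run the Euclidean algorithm on 565 and 271; the successive quotients are the partial quotients a_0, a_1, ... (each step inverts the fractional part left over by the previous one):
  565 = 2*271 + 23, so a_0 = 2.
  271 = 11*23 + 18, so a_1 = 11.
  23 = 1*18 + 5, so a_2 = 1.
  18 = 3*5 + 3, so a_3 = 3.
  5 = 1*3 + 2, so a_4 = 1.
  3 = 1*2 + 1, so a_5 = 1.
  2 = 2*1 + 0, so a_6 = 2.
The remainder reaches 0 after 7 divisions, so the expansion has 7 partial quotients, read off in order.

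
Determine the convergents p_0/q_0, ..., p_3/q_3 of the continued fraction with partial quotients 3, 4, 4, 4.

Using the convergent recurrence p_i = a_i*p_{i-1} + p_{i-2}, q_i = a_i*q_{i-1} + q_{i-2} with p_{-2}=0, p_{-1}=1, q_{-2}=1, q_{-1}=0:
  i=0: a_0=3, p_0 = 3*1 + 0 = 3, q_0 = 3*0 + 1 = 1.
  i=1: a_1=4, p_1 = 4*3 + 1 = 13, q_1 = 4*1 + 0 = 4.
  i=2: a_2=4, p_2 = 4*13 + 3 = 55, q_2 = 4*4 + 1 = 17.
  i=3: a_3=4, p_3 = 4*55 + 13 = 233, q_3 = 4*17 + 4 = 72.

3/1, 13/4, 55/17, 233/72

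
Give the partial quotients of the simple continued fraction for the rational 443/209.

Run the Euclidean algorithm on 443 and 209; the successive quotients are the partial quotients a_0, a_1, ... (each step inverts the fractional part left over by the previous one):
  443 = 2*209 + 25, so a_0 = 2.
  209 = 8*25 + 9, so a_1 = 8.
  25 = 2*9 + 7, so a_2 = 2.
  9 = 1*7 + 2, so a_3 = 1.
  7 = 3*2 + 1, so a_4 = 3.
  2 = 2*1 + 0, so a_5 = 2.
The remainder reaches 0 after 6 divisions, so the expansion has 6 partial quotients, read off in order.

[2; 8, 2, 1, 3, 2]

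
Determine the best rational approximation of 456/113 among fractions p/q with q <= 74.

Expand x = 456/113 as a continued fraction with the Euclidean algorithm:
  456 = 4*113 + 4, so a_0 = 4.
  113 = 28*4 + 1, so a_1 = 28.
  4 = 4*1 + 0, so a_2 = 4.
so x = [4; 28, 4].
Convergents (p_i = a_i*p_{i-1} + p_{i-2}, q_i = a_i*q_{i-1} + q_{i-2} with p_{-2}=0, p_{-1}=1, q_{-2}=1, q_{-1}=0), until the denominator exceeds 74:
  i=0: a_0=4, p_0 = 4*1 + 0 = 4, q_0 = 4*0 + 1 = 1.
  i=1: a_1=28, p_1 = 28*4 + 1 = 113, q_1 = 28*1 + 0 = 28.
  i=2: a_2=4, p_2 = 4*113 + 4 = 456, q_2 = 4*28 + 1 = 113.
q_2 = 113 > 74, so the last convergent with denominator <= 74 is p_1/q_1 = 113/28.
The closest fraction with denominator <= 74 is either p_1/q_1 or the intermediate fraction (k*p_1 + p_0)/(k*q_1 + q_0) with the largest k >= 1 whose denominator stays <= 74; these approach x as k grows, and every other convergent or intermediate fraction in range is farther away.
Largest k: floor((74 - q_0)/q_1) = floor((74 - 1)/28) = 2.
That gives (2*113 + 4)/(2*28 + 1) = 230/57.
Compare the errors: |x - 113/28| = |456*28 - 113*113|/(113*28) = 1/3164, and |x - 230/57| = |456*57 - 230*113|/(113*57) = 2/6441.
Cross-multiplying, 2*3164 = 6328 < 6441 = 1*6441, so 2/6441 is smaller: the intermediate fraction 230/57 is closer to x than 113/28.

230/57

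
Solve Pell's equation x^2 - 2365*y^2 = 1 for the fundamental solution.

First expand sqrt(2365) as a continued fraction. With x_i = (sqrt(2365) + m_i)/d_i and (m_0, d_0) = (0, 1): a_0 = floor(sqrt(2365)) = 48, since 48^2 = 2304 <= 2365 < 2401 = 49^2.
Iterate m_{i+1} = d_i*a_i - m_i, d_{i+1} = (2365 - m_{i+1}^2)/d_i, a_{i+1} = floor((a_0 + m_{i+1})/d_{i+1}):
  m_1 = 1*48 - 0 = 48, d_1 = (2365 - 48^2)/1 = 61/1 = 61, a_1 = floor((48 + 48)/61) = 1.
  m_2 = 61*1 - 48 = 13, d_2 = (2365 - 13^2)/61 = 2196/61 = 36, a_2 = floor((48 + 13)/36) = 1.
  m_3 = 36*1 - 13 = 23, d_3 = (2365 - 23^2)/36 = 1836/36 = 51, a_3 = floor((48 + 23)/51) = 1.
  m_4 = 51*1 - 23 = 28, d_4 = (2365 - 28^2)/51 = 1581/51 = 31, a_4 = floor((48 + 28)/31) = 2.
  m_5 = 31*2 - 28 = 34, d_5 = (2365 - 34^2)/31 = 1209/31 = 39, a_5 = floor((48 + 34)/39) = 2.
  m_6 = 39*2 - 34 = 44, d_6 = (2365 - 44^2)/39 = 429/39 = 11, a_6 = floor((48 + 44)/11) = 8.
  m_7 = 11*8 - 44 = 44, d_7 = (2365 - 44^2)/11 = 429/11 = 39, a_7 = floor((48 + 44)/39) = 2.
  m_8 = 39*2 - 44 = 34, d_8 = (2365 - 34^2)/39 = 1209/39 = 31, a_8 = floor((48 + 34)/31) = 2.
  m_9 = 31*2 - 34 = 28, d_9 = (2365 - 28^2)/31 = 1581/31 = 51, a_9 = floor((48 + 28)/51) = 1.
  m_10 = 51*1 - 28 = 23, d_10 = (2365 - 23^2)/51 = 1836/51 = 36, a_10 = floor((48 + 23)/36) = 1.
  m_11 = 36*1 - 23 = 13, d_11 = (2365 - 13^2)/36 = 2196/36 = 61, a_11 = floor((48 + 13)/61) = 1.
  m_12 = 61*1 - 13 = 48, d_12 = (2365 - 48^2)/61 = 61/61 = 1, a_12 = floor((48 + 48)/1) = 96.
  m_13 = 1*96 - 48 = 48, d_13 = (2365 - 48^2)/1 = 61/1 = 61: (m_13, d_13) = (m_1, d_1) = (48, 61), so from here the quotients repeat a_1, ..., a_12; the period length is 12.
So sqrt(2365) = [48; (1, 1, 1, 2, 2, 8, 2, 2, 1, 1, 1, 96)] with period length k = 12.
k is even, so the fundamental solution of x^2 - 2365y^2 = 1 is (p_{k-1}, q_{k-1}) = (p_11, q_11); compute convergents through index 11.
Convergents (p_i = a_i*p_{i-1} + p_{i-2}, q_i = a_i*q_{i-1} + q_{i-2} with p_{-2}=0, p_{-1}=1, q_{-2}=1, q_{-1}=0):
  i=0: a_0=48, p_0 = 48*1 + 0 = 48, q_0 = 48*0 + 1 = 1.
  i=1: a_1=1, p_1 = 1*48 + 1 = 49, q_1 = 1*1 + 0 = 1.
  i=2: a_2=1, p_2 = 1*49 + 48 = 97, q_2 = 1*1 + 1 = 2.
  i=3: a_3=1, p_3 = 1*97 + 49 = 146, q_3 = 1*2 + 1 = 3.
  i=4: a_4=2, p_4 = 2*146 + 97 = 389, q_4 = 2*3 + 2 = 8.
  i=5: a_5=2, p_5 = 2*389 + 146 = 924, q_5 = 2*8 + 3 = 19.
  i=6: a_6=8, p_6 = 8*924 + 389 = 7781, q_6 = 8*19 + 8 = 160.
  i=7: a_7=2, p_7 = 2*7781 + 924 = 16486, q_7 = 2*160 + 19 = 339.
  i=8: a_8=2, p_8 = 2*16486 + 7781 = 40753, q_8 = 2*339 + 160 = 838.
  i=9: a_9=1, p_9 = 1*40753 + 16486 = 57239, q_9 = 1*838 + 339 = 1177.
  i=10: a_10=1, p_10 = 1*57239 + 40753 = 97992, q_10 = 1*1177 + 838 = 2015.
  i=11: a_11=1, p_11 = 1*97992 + 57239 = 155231, q_11 = 1*2015 + 1177 = 3192.
Check: 155231^2 - 2365*3192^2 = 24096663361 - 24096663360 = 1, so (x, y) = (155231, 3192) solves the equation, and by the theorem it is the least positive solution.

(x, y) = (155231, 3192)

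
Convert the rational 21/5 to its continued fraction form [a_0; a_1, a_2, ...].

[4; 5]

Run the Euclidean algorithm on 21 and 5; the successive quotients are the partial quotients a_0, a_1, ... (each step inverts the fractional part left over by the previous one):
  21 = 4*5 + 1, so a_0 = 4.
  5 = 5*1 + 0, so a_1 = 5.
The remainder reaches 0 after 2 divisions, so the expansion has 2 partial quotients, read off in order.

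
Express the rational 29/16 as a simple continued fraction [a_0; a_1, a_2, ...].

[1; 1, 4, 3]

Run the Euclidean algorithm on 29 and 16; the successive quotients are the partial quotients a_0, a_1, ... (each step inverts the fractional part left over by the previous one):
  29 = 1*16 + 13, so a_0 = 1.
  16 = 1*13 + 3, so a_1 = 1.
  13 = 4*3 + 1, so a_2 = 4.
  3 = 3*1 + 0, so a_3 = 3.
The remainder reaches 0 after 4 divisions, so the expansion has 4 partial quotients, read off in order.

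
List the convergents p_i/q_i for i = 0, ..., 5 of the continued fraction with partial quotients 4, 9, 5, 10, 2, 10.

4/1, 37/9, 189/46, 1927/469, 4043/984, 42357/10309

Using the convergent recurrence p_i = a_i*p_{i-1} + p_{i-2}, q_i = a_i*q_{i-1} + q_{i-2} with p_{-2}=0, p_{-1}=1, q_{-2}=1, q_{-1}=0:
  i=0: a_0=4, p_0 = 4*1 + 0 = 4, q_0 = 4*0 + 1 = 1.
  i=1: a_1=9, p_1 = 9*4 + 1 = 37, q_1 = 9*1 + 0 = 9.
  i=2: a_2=5, p_2 = 5*37 + 4 = 189, q_2 = 5*9 + 1 = 46.
  i=3: a_3=10, p_3 = 10*189 + 37 = 1927, q_3 = 10*46 + 9 = 469.
  i=4: a_4=2, p_4 = 2*1927 + 189 = 4043, q_4 = 2*469 + 46 = 984.
  i=5: a_5=10, p_5 = 10*4043 + 1927 = 42357, q_5 = 10*984 + 469 = 10309.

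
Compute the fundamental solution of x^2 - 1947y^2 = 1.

(x, y) = (353, 8)

First expand sqrt(1947) as a continued fraction. With x_i = (sqrt(1947) + m_i)/d_i and (m_0, d_0) = (0, 1): a_0 = floor(sqrt(1947)) = 44, since 44^2 = 1936 <= 1947 < 2025 = 45^2.
Iterate m_{i+1} = d_i*a_i - m_i, d_{i+1} = (1947 - m_{i+1}^2)/d_i, a_{i+1} = floor((a_0 + m_{i+1})/d_{i+1}):
  m_1 = 1*44 - 0 = 44, d_1 = (1947 - 44^2)/1 = 11/1 = 11, a_1 = floor((44 + 44)/11) = 8.
  m_2 = 11*8 - 44 = 44, d_2 = (1947 - 44^2)/11 = 11/11 = 1, a_2 = floor((44 + 44)/1) = 88.
  m_3 = 1*88 - 44 = 44, d_3 = (1947 - 44^2)/1 = 11/1 = 11: (m_3, d_3) = (m_1, d_1) = (44, 11), so from here the quotients repeat a_1, a_2; the period length is 2.
So sqrt(1947) = [44; (8, 88)] with period length k = 2.
k is even, so the fundamental solution of x^2 - 1947y^2 = 1 is (p_{k-1}, q_{k-1}) = (p_1, q_1); compute convergents through index 1.
Convergents (p_i = a_i*p_{i-1} + p_{i-2}, q_i = a_i*q_{i-1} + q_{i-2} with p_{-2}=0, p_{-1}=1, q_{-2}=1, q_{-1}=0):
  i=0: a_0=44, p_0 = 44*1 + 0 = 44, q_0 = 44*0 + 1 = 1.
  i=1: a_1=8, p_1 = 8*44 + 1 = 353, q_1 = 8*1 + 0 = 8.
Check: 353^2 - 1947*8^2 = 124609 - 124608 = 1, so (x, y) = (353, 8) solves the equation, and by the theorem it is the least positive solution.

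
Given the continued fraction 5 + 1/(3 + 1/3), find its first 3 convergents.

Using the convergent recurrence p_i = a_i*p_{i-1} + p_{i-2}, q_i = a_i*q_{i-1} + q_{i-2} with p_{-2}=0, p_{-1}=1, q_{-2}=1, q_{-1}=0:
  i=0: a_0=5, p_0 = 5*1 + 0 = 5, q_0 = 5*0 + 1 = 1.
  i=1: a_1=3, p_1 = 3*5 + 1 = 16, q_1 = 3*1 + 0 = 3.
  i=2: a_2=3, p_2 = 3*16 + 5 = 53, q_2 = 3*3 + 1 = 10.

5/1, 16/3, 53/10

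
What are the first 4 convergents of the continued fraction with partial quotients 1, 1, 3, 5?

Using the convergent recurrence p_i = a_i*p_{i-1} + p_{i-2}, q_i = a_i*q_{i-1} + q_{i-2} with p_{-2}=0, p_{-1}=1, q_{-2}=1, q_{-1}=0:
  i=0: a_0=1, p_0 = 1*1 + 0 = 1, q_0 = 1*0 + 1 = 1.
  i=1: a_1=1, p_1 = 1*1 + 1 = 2, q_1 = 1*1 + 0 = 1.
  i=2: a_2=3, p_2 = 3*2 + 1 = 7, q_2 = 3*1 + 1 = 4.
  i=3: a_3=5, p_3 = 5*7 + 2 = 37, q_3 = 5*4 + 1 = 21.

1/1, 2/1, 7/4, 37/21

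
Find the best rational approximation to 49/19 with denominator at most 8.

18/7

Expand x = 49/19 as a continued fraction with the Euclidean algorithm:
  49 = 2*19 + 11, so a_0 = 2.
  19 = 1*11 + 8, so a_1 = 1.
  11 = 1*8 + 3, so a_2 = 1.
  8 = 2*3 + 2, so a_3 = 2.
  3 = 1*2 + 1, so a_4 = 1.
  2 = 2*1 + 0, so a_5 = 2.
so x = [2; 1, 1, 2, 1, 2].
Convergents (p_i = a_i*p_{i-1} + p_{i-2}, q_i = a_i*q_{i-1} + q_{i-2} with p_{-2}=0, p_{-1}=1, q_{-2}=1, q_{-1}=0), until the denominator exceeds 8:
  i=0: a_0=2, p_0 = 2*1 + 0 = 2, q_0 = 2*0 + 1 = 1.
  i=1: a_1=1, p_1 = 1*2 + 1 = 3, q_1 = 1*1 + 0 = 1.
  i=2: a_2=1, p_2 = 1*3 + 2 = 5, q_2 = 1*1 + 1 = 2.
  i=3: a_3=2, p_3 = 2*5 + 3 = 13, q_3 = 2*2 + 1 = 5.
  i=4: a_4=1, p_4 = 1*13 + 5 = 18, q_4 = 1*5 + 2 = 7.
  i=5: a_5=2, p_5 = 2*18 + 13 = 49, q_5 = 2*7 + 5 = 19.
q_5 = 19 > 8, so the last convergent with denominator <= 8 is p_4/q_4 = 18/7.
The closest fraction with denominator <= 8 is either p_4/q_4 or the intermediate fraction (k*p_4 + p_3)/(k*q_4 + q_3) with the largest k >= 1 whose denominator stays <= 8; these approach x as k grows, and every other convergent or intermediate fraction in range is farther away.
Largest k: floor((8 - q_3)/q_4) = floor((8 - 5)/7) = 0.
Since k = 0, no intermediate fraction beyond p_4/q_4 has denominator <= 8, so the convergent 18/7 is the closest (its error is |49*7 - 18*19|/(19*7) = 1/133).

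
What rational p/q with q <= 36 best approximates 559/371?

3/2

Expand x = 559/371 as a continued fraction with the Euclidean algorithm:
  559 = 1*371 + 188, so a_0 = 1.
  371 = 1*188 + 183, so a_1 = 1.
  188 = 1*183 + 5, so a_2 = 1.
  183 = 36*5 + 3, so a_3 = 36.
  5 = 1*3 + 2, so a_4 = 1.
  3 = 1*2 + 1, so a_5 = 1.
  2 = 2*1 + 0, so a_6 = 2.
so x = [1; 1, 1, 36, 1, 1, 2].
Convergents (p_i = a_i*p_{i-1} + p_{i-2}, q_i = a_i*q_{i-1} + q_{i-2} with p_{-2}=0, p_{-1}=1, q_{-2}=1, q_{-1}=0), until the denominator exceeds 36:
  i=0: a_0=1, p_0 = 1*1 + 0 = 1, q_0 = 1*0 + 1 = 1.
  i=1: a_1=1, p_1 = 1*1 + 1 = 2, q_1 = 1*1 + 0 = 1.
  i=2: a_2=1, p_2 = 1*2 + 1 = 3, q_2 = 1*1 + 1 = 2.
  i=3: a_3=36, p_3 = 36*3 + 2 = 110, q_3 = 36*2 + 1 = 73.
q_3 = 73 > 36, so the last convergent with denominator <= 36 is p_2/q_2 = 3/2.
The closest fraction with denominator <= 36 is either p_2/q_2 or the intermediate fraction (k*p_2 + p_1)/(k*q_2 + q_1) with the largest k >= 1 whose denominator stays <= 36; these approach x as k grows, and every other convergent or intermediate fraction in range is farther away.
Largest k: floor((36 - q_1)/q_2) = floor((36 - 1)/2) = 17.
That gives (17*3 + 2)/(17*2 + 1) = 53/35.
Compare the errors: |x - 3/2| = |559*2 - 3*371|/(371*2) = 5/742, and |x - 53/35| = |559*35 - 53*371|/(371*35) = 98/12985.
Cross-multiplying, 5*12985 = 64925 < 72716 = 98*742, so 5/742 is smaller: the convergent 3/2 is closer to x than 53/35.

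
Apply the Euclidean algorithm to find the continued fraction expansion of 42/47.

Run the Euclidean algorithm on 42 and 47; the successive quotients are the partial quotients a_0, a_1, ... (each step inverts the fractional part left over by the previous one):
  42 = 0*47 + 42, so a_0 = 0.
  47 = 1*42 + 5, so a_1 = 1.
  42 = 8*5 + 2, so a_2 = 8.
  5 = 2*2 + 1, so a_3 = 2.
  2 = 2*1 + 0, so a_4 = 2.
The remainder reaches 0 after 5 divisions, so the expansion has 5 partial quotients, read off in order.

[0; 1, 8, 2, 2]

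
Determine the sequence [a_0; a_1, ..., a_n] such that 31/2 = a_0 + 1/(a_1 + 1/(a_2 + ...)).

Run the Euclidean algorithm on 31 and 2; the successive quotients are the partial quotients a_0, a_1, ... (each step inverts the fractional part left over by the previous one):
  31 = 15*2 + 1, so a_0 = 15.
  2 = 2*1 + 0, so a_1 = 2.
The remainder reaches 0 after 2 divisions, so the expansion has 2 partial quotients, read off in order.

[15; 2]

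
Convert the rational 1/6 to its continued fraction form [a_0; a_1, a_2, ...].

Run the Euclidean algorithm on 1 and 6; the successive quotients are the partial quotients a_0, a_1, ... (each step inverts the fractional part left over by the previous one):
  1 = 0*6 + 1, so a_0 = 0.
  6 = 6*1 + 0, so a_1 = 6.
The remainder reaches 0 after 2 divisions, so the expansion has 2 partial quotients, read off in order.

[0; 6]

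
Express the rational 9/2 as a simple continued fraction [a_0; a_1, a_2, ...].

Run the Euclidean algorithm on 9 and 2; the successive quotients are the partial quotients a_0, a_1, ... (each step inverts the fractional part left over by the previous one):
  9 = 4*2 + 1, so a_0 = 4.
  2 = 2*1 + 0, so a_1 = 2.
The remainder reaches 0 after 2 divisions, so the expansion has 2 partial quotients, read off in order.

[4; 2]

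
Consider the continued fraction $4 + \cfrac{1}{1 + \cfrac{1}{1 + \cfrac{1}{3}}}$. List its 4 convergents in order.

4/1, 5/1, 9/2, 32/7

Using the convergent recurrence p_i = a_i*p_{i-1} + p_{i-2}, q_i = a_i*q_{i-1} + q_{i-2} with p_{-2}=0, p_{-1}=1, q_{-2}=1, q_{-1}=0:
  i=0: a_0=4, p_0 = 4*1 + 0 = 4, q_0 = 4*0 + 1 = 1.
  i=1: a_1=1, p_1 = 1*4 + 1 = 5, q_1 = 1*1 + 0 = 1.
  i=2: a_2=1, p_2 = 1*5 + 4 = 9, q_2 = 1*1 + 1 = 2.
  i=3: a_3=3, p_3 = 3*9 + 5 = 32, q_3 = 3*2 + 1 = 7.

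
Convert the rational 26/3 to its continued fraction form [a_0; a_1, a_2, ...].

[8; 1, 2]

Run the Euclidean algorithm on 26 and 3; the successive quotients are the partial quotients a_0, a_1, ... (each step inverts the fractional part left over by the previous one):
  26 = 8*3 + 2, so a_0 = 8.
  3 = 1*2 + 1, so a_1 = 1.
  2 = 2*1 + 0, so a_2 = 2.
The remainder reaches 0 after 3 divisions, so the expansion has 3 partial quotients, read off in order.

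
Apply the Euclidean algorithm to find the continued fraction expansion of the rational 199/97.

Run the Euclidean algorithm on 199 and 97; the successive quotients are the partial quotients a_0, a_1, ... (each step inverts the fractional part left over by the previous one):
  199 = 2*97 + 5, so a_0 = 2.
  97 = 19*5 + 2, so a_1 = 19.
  5 = 2*2 + 1, so a_2 = 2.
  2 = 2*1 + 0, so a_3 = 2.
The remainder reaches 0 after 4 divisions, so the expansion has 4 partial quotients, read off in order.

[2; 19, 2, 2]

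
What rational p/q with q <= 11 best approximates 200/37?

27/5

Expand x = 200/37 as a continued fraction with the Euclidean algorithm:
  200 = 5*37 + 15, so a_0 = 5.
  37 = 2*15 + 7, so a_1 = 2.
  15 = 2*7 + 1, so a_2 = 2.
  7 = 7*1 + 0, so a_3 = 7.
so x = [5; 2, 2, 7].
Convergents (p_i = a_i*p_{i-1} + p_{i-2}, q_i = a_i*q_{i-1} + q_{i-2} with p_{-2}=0, p_{-1}=1, q_{-2}=1, q_{-1}=0), until the denominator exceeds 11:
  i=0: a_0=5, p_0 = 5*1 + 0 = 5, q_0 = 5*0 + 1 = 1.
  i=1: a_1=2, p_1 = 2*5 + 1 = 11, q_1 = 2*1 + 0 = 2.
  i=2: a_2=2, p_2 = 2*11 + 5 = 27, q_2 = 2*2 + 1 = 5.
  i=3: a_3=7, p_3 = 7*27 + 11 = 200, q_3 = 7*5 + 2 = 37.
q_3 = 37 > 11, so the last convergent with denominator <= 11 is p_2/q_2 = 27/5.
The closest fraction with denominator <= 11 is either p_2/q_2 or the intermediate fraction (k*p_2 + p_1)/(k*q_2 + q_1) with the largest k >= 1 whose denominator stays <= 11; these approach x as k grows, and every other convergent or intermediate fraction in range is farther away.
Largest k: floor((11 - q_1)/q_2) = floor((11 - 2)/5) = 1.
That gives (1*27 + 11)/(1*5 + 2) = 38/7.
Compare the errors: |x - 27/5| = |200*5 - 27*37|/(37*5) = 1/185, and |x - 38/7| = |200*7 - 38*37|/(37*7) = 6/259.
Cross-multiplying, 1*259 = 259 < 1110 = 6*185, so 1/185 is smaller: the convergent 27/5 is closer to x than 38/7.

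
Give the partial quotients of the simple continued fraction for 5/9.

Run the Euclidean algorithm on 5 and 9; the successive quotients are the partial quotients a_0, a_1, ... (each step inverts the fractional part left over by the previous one):
  5 = 0*9 + 5, so a_0 = 0.
  9 = 1*5 + 4, so a_1 = 1.
  5 = 1*4 + 1, so a_2 = 1.
  4 = 4*1 + 0, so a_3 = 4.
The remainder reaches 0 after 4 divisions, so the expansion has 4 partial quotients, read off in order.

[0; 1, 1, 4]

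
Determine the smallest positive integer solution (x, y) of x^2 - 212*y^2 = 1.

(x, y) = (66249, 4550)

First expand sqrt(212) as a continued fraction. With x_i = (sqrt(212) + m_i)/d_i and (m_0, d_0) = (0, 1): a_0 = floor(sqrt(212)) = 14, since 14^2 = 196 <= 212 < 225 = 15^2.
Iterate m_{i+1} = d_i*a_i - m_i, d_{i+1} = (212 - m_{i+1}^2)/d_i, a_{i+1} = floor((a_0 + m_{i+1})/d_{i+1}):
  m_1 = 1*14 - 0 = 14, d_1 = (212 - 14^2)/1 = 16/1 = 16, a_1 = floor((14 + 14)/16) = 1.
  m_2 = 16*1 - 14 = 2, d_2 = (212 - 2^2)/16 = 208/16 = 13, a_2 = floor((14 + 2)/13) = 1.
  m_3 = 13*1 - 2 = 11, d_3 = (212 - 11^2)/13 = 91/13 = 7, a_3 = floor((14 + 11)/7) = 3.
  m_4 = 7*3 - 11 = 10, d_4 = (212 - 10^2)/7 = 112/7 = 16, a_4 = floor((14 + 10)/16) = 1.
  m_5 = 16*1 - 10 = 6, d_5 = (212 - 6^2)/16 = 176/16 = 11, a_5 = floor((14 + 6)/11) = 1.
  m_6 = 11*1 - 6 = 5, d_6 = (212 - 5^2)/11 = 187/11 = 17, a_6 = floor((14 + 5)/17) = 1.
  m_7 = 17*1 - 5 = 12, d_7 = (212 - 12^2)/17 = 68/17 = 4, a_7 = floor((14 + 12)/4) = 6.
  m_8 = 4*6 - 12 = 12, d_8 = (212 - 12^2)/4 = 68/4 = 17, a_8 = floor((14 + 12)/17) = 1.
  m_9 = 17*1 - 12 = 5, d_9 = (212 - 5^2)/17 = 187/17 = 11, a_9 = floor((14 + 5)/11) = 1.
  m_10 = 11*1 - 5 = 6, d_10 = (212 - 6^2)/11 = 176/11 = 16, a_10 = floor((14 + 6)/16) = 1.
  m_11 = 16*1 - 6 = 10, d_11 = (212 - 10^2)/16 = 112/16 = 7, a_11 = floor((14 + 10)/7) = 3.
  m_12 = 7*3 - 10 = 11, d_12 = (212 - 11^2)/7 = 91/7 = 13, a_12 = floor((14 + 11)/13) = 1.
  m_13 = 13*1 - 11 = 2, d_13 = (212 - 2^2)/13 = 208/13 = 16, a_13 = floor((14 + 2)/16) = 1.
  m_14 = 16*1 - 2 = 14, d_14 = (212 - 14^2)/16 = 16/16 = 1, a_14 = floor((14 + 14)/1) = 28.
  m_15 = 1*28 - 14 = 14, d_15 = (212 - 14^2)/1 = 16/1 = 16: (m_15, d_15) = (m_1, d_1) = (14, 16), so from here the quotients repeat a_1, ..., a_14; the period length is 14.
So sqrt(212) = [14; (1, 1, 3, 1, 1, 1, 6, 1, 1, 1, 3, 1, 1, 28)] with period length k = 14.
k is even, so the fundamental solution of x^2 - 212y^2 = 1 is (p_{k-1}, q_{k-1}) = (p_13, q_13); compute convergents through index 13.
Convergents (p_i = a_i*p_{i-1} + p_{i-2}, q_i = a_i*q_{i-1} + q_{i-2} with p_{-2}=0, p_{-1}=1, q_{-2}=1, q_{-1}=0):
  i=0: a_0=14, p_0 = 14*1 + 0 = 14, q_0 = 14*0 + 1 = 1.
  i=1: a_1=1, p_1 = 1*14 + 1 = 15, q_1 = 1*1 + 0 = 1.
  i=2: a_2=1, p_2 = 1*15 + 14 = 29, q_2 = 1*1 + 1 = 2.
  i=3: a_3=3, p_3 = 3*29 + 15 = 102, q_3 = 3*2 + 1 = 7.
  i=4: a_4=1, p_4 = 1*102 + 29 = 131, q_4 = 1*7 + 2 = 9.
  i=5: a_5=1, p_5 = 1*131 + 102 = 233, q_5 = 1*9 + 7 = 16.
  i=6: a_6=1, p_6 = 1*233 + 131 = 364, q_6 = 1*16 + 9 = 25.
  i=7: a_7=6, p_7 = 6*364 + 233 = 2417, q_7 = 6*25 + 16 = 166.
  i=8: a_8=1, p_8 = 1*2417 + 364 = 2781, q_8 = 1*166 + 25 = 191.
  i=9: a_9=1, p_9 = 1*2781 + 2417 = 5198, q_9 = 1*191 + 166 = 357.
  i=10: a_10=1, p_10 = 1*5198 + 2781 = 7979, q_10 = 1*357 + 191 = 548.
  i=11: a_11=3, p_11 = 3*7979 + 5198 = 29135, q_11 = 3*548 + 357 = 2001.
  i=12: a_12=1, p_12 = 1*29135 + 7979 = 37114, q_12 = 1*2001 + 548 = 2549.
  i=13: a_13=1, p_13 = 1*37114 + 29135 = 66249, q_13 = 1*2549 + 2001 = 4550.
Check: 66249^2 - 212*4550^2 = 4388930001 - 4388930000 = 1, so (x, y) = (66249, 4550) solves the equation, and by the theorem it is the least positive solution.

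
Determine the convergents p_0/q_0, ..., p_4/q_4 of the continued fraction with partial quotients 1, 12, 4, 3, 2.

Using the convergent recurrence p_i = a_i*p_{i-1} + p_{i-2}, q_i = a_i*q_{i-1} + q_{i-2} with p_{-2}=0, p_{-1}=1, q_{-2}=1, q_{-1}=0:
  i=0: a_0=1, p_0 = 1*1 + 0 = 1, q_0 = 1*0 + 1 = 1.
  i=1: a_1=12, p_1 = 12*1 + 1 = 13, q_1 = 12*1 + 0 = 12.
  i=2: a_2=4, p_2 = 4*13 + 1 = 53, q_2 = 4*12 + 1 = 49.
  i=3: a_3=3, p_3 = 3*53 + 13 = 172, q_3 = 3*49 + 12 = 159.
  i=4: a_4=2, p_4 = 2*172 + 53 = 397, q_4 = 2*159 + 49 = 367.

1/1, 13/12, 53/49, 172/159, 397/367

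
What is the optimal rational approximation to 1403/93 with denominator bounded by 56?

528/35

Expand x = 1403/93 as a continued fraction with the Euclidean algorithm:
  1403 = 15*93 + 8, so a_0 = 15.
  93 = 11*8 + 5, so a_1 = 11.
  8 = 1*5 + 3, so a_2 = 1.
  5 = 1*3 + 2, so a_3 = 1.
  3 = 1*2 + 1, so a_4 = 1.
  2 = 2*1 + 0, so a_5 = 2.
so x = [15; 11, 1, 1, 1, 2].
Convergents (p_i = a_i*p_{i-1} + p_{i-2}, q_i = a_i*q_{i-1} + q_{i-2} with p_{-2}=0, p_{-1}=1, q_{-2}=1, q_{-1}=0), until the denominator exceeds 56:
  i=0: a_0=15, p_0 = 15*1 + 0 = 15, q_0 = 15*0 + 1 = 1.
  i=1: a_1=11, p_1 = 11*15 + 1 = 166, q_1 = 11*1 + 0 = 11.
  i=2: a_2=1, p_2 = 1*166 + 15 = 181, q_2 = 1*11 + 1 = 12.
  i=3: a_3=1, p_3 = 1*181 + 166 = 347, q_3 = 1*12 + 11 = 23.
  i=4: a_4=1, p_4 = 1*347 + 181 = 528, q_4 = 1*23 + 12 = 35.
  i=5: a_5=2, p_5 = 2*528 + 347 = 1403, q_5 = 2*35 + 23 = 93.
q_5 = 93 > 56, so the last convergent with denominator <= 56 is p_4/q_4 = 528/35.
The closest fraction with denominator <= 56 is either p_4/q_4 or the intermediate fraction (k*p_4 + p_3)/(k*q_4 + q_3) with the largest k >= 1 whose denominator stays <= 56; these approach x as k grows, and every other convergent or intermediate fraction in range is farther away.
Largest k: floor((56 - q_3)/q_4) = floor((56 - 23)/35) = 0.
Since k = 0, no intermediate fraction beyond p_4/q_4 has denominator <= 56, so the convergent 528/35 is the closest (its error is |1403*35 - 528*93|/(93*35) = 1/3255).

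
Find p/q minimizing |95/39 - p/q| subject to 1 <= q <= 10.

Expand x = 95/39 as a continued fraction with the Euclidean algorithm:
  95 = 2*39 + 17, so a_0 = 2.
  39 = 2*17 + 5, so a_1 = 2.
  17 = 3*5 + 2, so a_2 = 3.
  5 = 2*2 + 1, so a_3 = 2.
  2 = 2*1 + 0, so a_4 = 2.
so x = [2; 2, 3, 2, 2].
Convergents (p_i = a_i*p_{i-1} + p_{i-2}, q_i = a_i*q_{i-1} + q_{i-2} with p_{-2}=0, p_{-1}=1, q_{-2}=1, q_{-1}=0), until the denominator exceeds 10:
  i=0: a_0=2, p_0 = 2*1 + 0 = 2, q_0 = 2*0 + 1 = 1.
  i=1: a_1=2, p_1 = 2*2 + 1 = 5, q_1 = 2*1 + 0 = 2.
  i=2: a_2=3, p_2 = 3*5 + 2 = 17, q_2 = 3*2 + 1 = 7.
  i=3: a_3=2, p_3 = 2*17 + 5 = 39, q_3 = 2*7 + 2 = 16.
q_3 = 16 > 10, so the last convergent with denominator <= 10 is p_2/q_2 = 17/7.
The closest fraction with denominator <= 10 is either p_2/q_2 or the intermediate fraction (k*p_2 + p_1)/(k*q_2 + q_1) with the largest k >= 1 whose denominator stays <= 10; these approach x as k grows, and every other convergent or intermediate fraction in range is farther away.
Largest k: floor((10 - q_1)/q_2) = floor((10 - 2)/7) = 1.
That gives (1*17 + 5)/(1*7 + 2) = 22/9.
Compare the errors: |x - 17/7| = |95*7 - 17*39|/(39*7) = 2/273, and |x - 22/9| = |95*9 - 22*39|/(39*9) = 3/351.
Cross-multiplying, 2*351 = 702 < 819 = 3*273, so 2/273 is smaller: the convergent 17/7 is closer to x than 22/9.

17/7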